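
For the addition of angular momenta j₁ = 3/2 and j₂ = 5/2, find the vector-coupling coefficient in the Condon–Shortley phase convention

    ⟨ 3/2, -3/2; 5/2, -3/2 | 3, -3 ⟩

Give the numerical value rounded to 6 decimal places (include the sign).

triangle: 1!·2!·4!/8! = 48/40320
(j±m)!: 0!·3!·1!·4!·0!·6! = 103680
prefactor² = (2J+1)·Δ·N² = 864
  k=1: −1/(1!·0!·2!·0!·0!·4!) = -1/48
Σ = -1/48  ⇒  CG² = 864·(-1/48)² = 3/8
CG = −√(3/8) = -0.612372

−√(3/8) ≈ -0.612372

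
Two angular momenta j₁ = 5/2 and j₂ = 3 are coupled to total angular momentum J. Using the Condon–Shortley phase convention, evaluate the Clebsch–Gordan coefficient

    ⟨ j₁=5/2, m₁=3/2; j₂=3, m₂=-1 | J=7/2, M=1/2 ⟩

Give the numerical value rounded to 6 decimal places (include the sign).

triangle: 2!·3!·4!/10! = 288/3628800
(j±m)!: 4!·1!·2!·4!·4!·3! = 165888
prefactor² = (2J+1)·Δ·N² = 18432/175
  k=0: +1/(0!·2!·1!·2!·2!·2!) = 1/16
  k=1: −1/(1!·1!·0!·1!·3!·3!) = -1/36
Σ = 5/144  ⇒  CG² = 18432/175·5/144² = 8/63
CG = +√(8/63) = +0.356348

+0.356348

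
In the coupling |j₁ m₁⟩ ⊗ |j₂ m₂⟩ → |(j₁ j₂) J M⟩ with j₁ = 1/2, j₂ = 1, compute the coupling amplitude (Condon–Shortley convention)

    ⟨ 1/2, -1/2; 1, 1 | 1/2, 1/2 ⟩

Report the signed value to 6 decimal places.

−√(2/3) = -0.816497

j₁+j₂−J=1  J+j₁−j₂=0  J−j₁+j₂=1  j₁+j₂+J+1=3
(j₁±m₁, j₂±m₂, J±M) = (0,1,2,0,1,0)
P² = 2/3
sum k=1..1:
  [1] −1/1 = -1
S = -1
C² = P²·S² = 2/3 ; C = -0.816497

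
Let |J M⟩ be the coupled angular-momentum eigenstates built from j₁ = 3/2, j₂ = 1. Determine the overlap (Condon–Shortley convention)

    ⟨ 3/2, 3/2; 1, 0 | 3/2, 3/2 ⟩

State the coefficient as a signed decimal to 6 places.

+√(3/5) = +0.774597

j₁+j₂−J=1  J+j₁−j₂=2  J−j₁+j₂=1  j₁+j₂+J+1=5
(j₁±m₁, j₂±m₂, J±M) = (3,0,1,1,3,0)
P² = 12/5
sum k=0..0:
  [0] +1/2 = 1/2
S = 1/2
C² = P²·S² = 3/5 ; C = +0.774597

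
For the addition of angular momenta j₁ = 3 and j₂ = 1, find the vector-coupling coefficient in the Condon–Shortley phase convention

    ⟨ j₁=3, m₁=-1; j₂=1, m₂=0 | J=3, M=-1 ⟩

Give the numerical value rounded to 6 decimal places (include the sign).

−√(1/12) = -0.288675

j₁+j₂−J=1  J+j₁−j₂=5  J−j₁+j₂=1  j₁+j₂+J+1=8
(j₁±m₁, j₂±m₂, J±M) = (2,4,1,1,2,4)
P² = 48
sum k=0..1:
  [0] +1/24 = 1/24
  [1] −1/12 = -1/12
S = -1/24
C² = P²·S² = 1/12 ; C = -0.288675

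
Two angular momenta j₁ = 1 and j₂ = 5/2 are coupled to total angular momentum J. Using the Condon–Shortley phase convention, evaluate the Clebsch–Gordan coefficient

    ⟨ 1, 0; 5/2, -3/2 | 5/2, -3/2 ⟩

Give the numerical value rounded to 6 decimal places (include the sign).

triangle: 1!*1!*4!/7! = 24/5040
(j±m)!: 1!*1!*1!*4!*1!*4! = 576
prefactor² = (2J+1)*Δ*N² = 576/35
  k=0: +1/(0!*1!*1!*1!*0!*3!) = 1/6
  k=1: −1/(1!*0!*0!*0!*1!*4!) = -1/24
Σ = 1/8  ⇒  CG² = 576/35*1/8² = 9/35
CG = +√(9/35) = +0.507093

+0.507093  (= +√(9/35))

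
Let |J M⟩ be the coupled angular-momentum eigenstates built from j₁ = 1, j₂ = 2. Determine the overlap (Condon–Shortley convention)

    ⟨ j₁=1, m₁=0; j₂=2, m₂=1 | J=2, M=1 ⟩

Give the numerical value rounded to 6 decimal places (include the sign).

j₁+j₂−J=1  J+j₁−j₂=1  J−j₁+j₂=3  j₁+j₂+J+1=6
(j₁±m₁, j₂±m₂, J±M) = (1,1,3,1,3,1)
P² = 3/2
sum k=0..1:
  [0] +1/6 = 1/6
  [1] −1/2 = -1/2
S = -1/3
C² = P²·S² = 1/6 ; C = -0.408248

−√(1/6) = -0.408248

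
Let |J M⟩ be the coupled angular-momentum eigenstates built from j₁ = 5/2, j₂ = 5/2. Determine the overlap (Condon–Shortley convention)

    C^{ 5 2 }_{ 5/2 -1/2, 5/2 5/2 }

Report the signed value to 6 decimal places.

j₁+j₂−J=0  J+j₁−j₂=5  J−j₁+j₂=5  j₁+j₂+J+1=11
(j₁±m₁, j₂±m₂, J±M) = (2,3,5,0,7,3)
P² = 172800
sum k=0..0:
  [0] +1/1440 = 1/1440
S = 1/1440
C² = P²·S² = 1/12 ; C = +0.288675

+0.288675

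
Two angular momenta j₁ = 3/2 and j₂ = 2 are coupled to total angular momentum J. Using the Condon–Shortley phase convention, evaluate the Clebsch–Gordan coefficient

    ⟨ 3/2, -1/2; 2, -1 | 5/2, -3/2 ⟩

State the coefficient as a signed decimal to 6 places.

+0.169031

triangle: 1!*2!*3!/7! = 12/5040
(j±m)!: 1!*2!*1!*3!*1!*4! = 288
prefactor² = (2J+1)*Δ*N² = 144/35
  k=0: +1/(0!*1!*2!*1!*0!*2!) = 1/4
  k=1: −1/(1!*0!*1!*0!*1!*3!) = -1/6
Σ = 1/12  ⇒  CG² = 144/35*1/12² = 1/35
CG = +√(1/35) = +0.169031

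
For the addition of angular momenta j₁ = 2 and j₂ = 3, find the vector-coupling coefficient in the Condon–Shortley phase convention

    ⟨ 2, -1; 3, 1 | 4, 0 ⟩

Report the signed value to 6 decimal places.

triangle: 1!·3!·5!/10! = 720/3628800
(j±m)!: 1!·3!·4!·2!·4!·4! = 165888
prefactor² = (2J+1)·Δ·N² = 10368/35
  k=0: +1/(0!·1!·3!·4!·0!·1!) = 1/144
  k=1: −1/(1!·0!·2!·3!·1!·2!) = -1/24
Σ = -5/144  ⇒  CG² = 10368/35·(-5/144)² = 5/14
CG = −√(5/14) = -0.597614

−√(5/14) = -0.597614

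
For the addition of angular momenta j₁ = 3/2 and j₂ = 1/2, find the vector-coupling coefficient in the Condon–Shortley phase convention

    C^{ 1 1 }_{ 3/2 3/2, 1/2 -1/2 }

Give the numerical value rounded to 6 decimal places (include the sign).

+√(3/4) = +0.866025

j₁+j₂−J=1  J+j₁−j₂=2  J−j₁+j₂=0  j₁+j₂+J+1=4
(j₁±m₁, j₂±m₂, J±M) = (3,0,0,1,2,0)
P² = 3
sum k=0..0:
  [0] +1/2 = 1/2
S = 1/2
C² = P²·S² = 3/4 ; C = +0.866025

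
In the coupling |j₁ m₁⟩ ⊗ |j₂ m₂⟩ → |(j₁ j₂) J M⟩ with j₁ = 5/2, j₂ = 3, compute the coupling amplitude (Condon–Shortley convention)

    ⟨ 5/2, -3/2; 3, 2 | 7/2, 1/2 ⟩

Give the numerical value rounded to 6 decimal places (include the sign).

√[8·2!3!4!/10! · 1!4!5!1!4!3!] = √(9216/35)
  +(−1)^1/∏(1,1,3,4,0,0)! = -1/144  (running -1/144)
  +(−1)^2/∏(2,0,2,3,1,1)! = 1/24  (running 5/144)
⟨..|..⟩ = √(9216/35)·(5/144) = +0.563436

+√(20/63) = +0.563436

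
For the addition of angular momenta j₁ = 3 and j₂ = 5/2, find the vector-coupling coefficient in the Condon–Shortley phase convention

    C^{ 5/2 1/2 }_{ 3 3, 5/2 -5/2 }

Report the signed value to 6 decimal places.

+0.487950

triangle: 3!*3!*2!/9! = 72/362880
(j±m)!: 6!*0!*0!*5!*3!*2! = 1036800
prefactor² = (2J+1)*Δ*N² = 8640/7
  k=0: +1/(0!*3!*0!*0!*3!*2!) = 1/72
Σ = 1/72  ⇒  CG² = 8640/7*1/72² = 5/21
CG = +√(5/21) = +0.487950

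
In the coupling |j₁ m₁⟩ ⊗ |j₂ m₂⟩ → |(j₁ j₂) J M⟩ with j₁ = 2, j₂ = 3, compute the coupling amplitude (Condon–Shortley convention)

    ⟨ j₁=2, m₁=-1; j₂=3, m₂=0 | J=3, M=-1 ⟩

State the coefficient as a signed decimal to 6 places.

-0.182574

j₁+j₂−J=2  J+j₁−j₂=2  J−j₁+j₂=4  j₁+j₂+J+1=9
(j₁±m₁, j₂±m₂, J±M) = (1,3,3,3,2,4)
P² = 96/5
sum k=1..2:
  [1] −1/8 = -1/8
  [2] +1/12 = 1/12
S = -1/24
C² = P²·S² = 1/30 ; C = -0.182574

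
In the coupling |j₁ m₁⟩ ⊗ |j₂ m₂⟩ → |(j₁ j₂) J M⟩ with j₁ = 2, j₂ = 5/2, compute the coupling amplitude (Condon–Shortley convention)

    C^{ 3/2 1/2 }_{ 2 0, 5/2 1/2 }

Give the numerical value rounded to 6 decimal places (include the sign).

+0.239046  (= +√(2/35))

√[4·3!1!2!/7! · 2!2!3!2!2!1!] = √(32/35)
  +(−1)^1/∏(1,2,1,2,0,0)! = -1/4  (running -1/4)
  +(−1)^2/∏(2,1,0,1,1,1)! = 1/2  (running 1/4)
⟨..|..⟩ = √(32/35)·(1/4) = +0.239046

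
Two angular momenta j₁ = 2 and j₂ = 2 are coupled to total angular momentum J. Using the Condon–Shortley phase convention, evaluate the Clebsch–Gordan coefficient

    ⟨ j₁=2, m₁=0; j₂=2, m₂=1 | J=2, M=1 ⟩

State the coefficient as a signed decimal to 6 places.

-0.267261  (= −√(1/14))

j₁+j₂−J=2  J+j₁−j₂=2  J−j₁+j₂=2  j₁+j₂+J+1=7
(j₁±m₁, j₂±m₂, J±M) = (2,2,3,1,3,1)
P² = 8/7
sum k=1..2:
  [1] −1/2 = -1/2
  [2] +1/4 = 1/4
S = -1/4
C² = P²·S² = 1/14 ; C = -0.267261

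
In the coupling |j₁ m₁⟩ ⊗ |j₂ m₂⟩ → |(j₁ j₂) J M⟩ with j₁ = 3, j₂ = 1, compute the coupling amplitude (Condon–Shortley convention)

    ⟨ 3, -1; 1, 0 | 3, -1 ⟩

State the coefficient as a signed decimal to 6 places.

j₁+j₂−J=1  J+j₁−j₂=5  J−j₁+j₂=1  j₁+j₂+J+1=8
(j₁±m₁, j₂±m₂, J±M) = (2,4,1,1,2,4)
P² = 48
sum k=0..1:
  [0] +1/24 = 1/24
  [1] −1/12 = -1/12
S = -1/24
C² = P²·S² = 1/12 ; C = -0.288675

−√(1/12) = -0.288675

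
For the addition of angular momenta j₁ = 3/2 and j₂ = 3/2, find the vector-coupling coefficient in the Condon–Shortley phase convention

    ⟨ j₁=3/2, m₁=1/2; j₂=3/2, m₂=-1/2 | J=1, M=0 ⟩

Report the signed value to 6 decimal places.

triangle: 2!×1!×1!/5! = 2/120
(j±m)!: 2!×1!×1!×2!×1!×1! = 4
prefactor² = (2J+1)×Δ×N² = 1/5
  k=0: +1/(0!×2!×1!×1!×0!×0!) = 1/2
  k=1: −1/(1!×1!×0!×0!×1!×1!) = -1
Σ = -1/2  ⇒  CG² = 1/5×(-1/2)² = 1/20
CG = −√(1/20) = -0.223607

−√(1/20) = -0.223607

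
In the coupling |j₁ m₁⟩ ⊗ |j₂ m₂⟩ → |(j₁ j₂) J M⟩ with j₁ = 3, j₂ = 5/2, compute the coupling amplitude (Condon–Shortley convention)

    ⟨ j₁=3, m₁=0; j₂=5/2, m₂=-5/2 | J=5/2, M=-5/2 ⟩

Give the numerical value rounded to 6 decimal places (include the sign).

j₁+j₂−J=3  J+j₁−j₂=3  J−j₁+j₂=2  j₁+j₂+J+1=9
(j₁±m₁, j₂±m₂, J±M) = (3,3,0,5,0,5)
P² = 4320/7
sum k=0..0:
  [0] +1/72 = 1/72
S = 1/72
C² = P²·S² = 5/42 ; C = +0.345033

+0.345033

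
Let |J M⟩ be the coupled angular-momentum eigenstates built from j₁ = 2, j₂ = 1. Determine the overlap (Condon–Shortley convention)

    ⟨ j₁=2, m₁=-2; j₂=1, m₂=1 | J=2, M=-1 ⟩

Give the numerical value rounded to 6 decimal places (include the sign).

−√(1/3) ≈ -0.577350

triangle: 1!*3!*1!/6! = 6/720
(j±m)!: 0!*4!*2!*0!*1!*3! = 288
prefactor² = (2J+1)*Δ*N² = 12
  k=1: −1/(1!*0!*3!*1!*0!*0!) = -1/6
Σ = -1/6  ⇒  CG² = 12*(-1/6)² = 1/3
CG = −√(1/3) = -0.577350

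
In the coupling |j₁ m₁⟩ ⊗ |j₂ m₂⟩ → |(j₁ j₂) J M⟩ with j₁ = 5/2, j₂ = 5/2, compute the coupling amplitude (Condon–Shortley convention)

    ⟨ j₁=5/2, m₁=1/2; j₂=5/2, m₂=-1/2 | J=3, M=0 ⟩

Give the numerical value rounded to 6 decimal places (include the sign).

−√(4/45) = -0.298142

j₁+j₂−J=2  J+j₁−j₂=3  J−j₁+j₂=3  j₁+j₂+J+1=9
(j₁±m₁, j₂±m₂, J±M) = (3,2,2,3,3,3)
P² = 36/5
sum k=0..2:
  [0] +1/8 = 1/8
  [1] −1/4 = -1/4
  [2] +1/72 = 1/72
S = -1/9
C² = P²·S² = 4/45 ; C = -0.298142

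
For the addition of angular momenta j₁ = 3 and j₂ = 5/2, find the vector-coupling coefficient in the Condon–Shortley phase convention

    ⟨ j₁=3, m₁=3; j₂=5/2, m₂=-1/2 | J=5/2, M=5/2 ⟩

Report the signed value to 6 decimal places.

j₁+j₂−J=3  J+j₁−j₂=3  J−j₁+j₂=2  j₁+j₂+J+1=9
(j₁±m₁, j₂±m₂, J±M) = (6,0,2,3,5,0)
P² = 8640/7
sum k=0..0:
  [0] +1/72 = 1/72
S = 1/72
C² = P²·S² = 5/21 ; C = +0.487950

+0.487950  (= +√(5/21))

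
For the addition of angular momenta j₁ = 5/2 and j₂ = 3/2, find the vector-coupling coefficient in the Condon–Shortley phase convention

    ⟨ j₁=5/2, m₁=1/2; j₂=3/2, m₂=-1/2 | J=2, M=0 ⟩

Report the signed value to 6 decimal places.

√[5·2!3!1!/7! · 3!2!1!2!2!2!] = √(8/7)
  +(−1)^0/∏(0,2,2,1,1,0)! = 1/4  (running 1/4)
  +(−1)^1/∏(1,1,1,0,2,1)! = -1/2  (running -1/4)
⟨..|..⟩ = √(8/7)·(-1/4) = -0.267261

-0.267261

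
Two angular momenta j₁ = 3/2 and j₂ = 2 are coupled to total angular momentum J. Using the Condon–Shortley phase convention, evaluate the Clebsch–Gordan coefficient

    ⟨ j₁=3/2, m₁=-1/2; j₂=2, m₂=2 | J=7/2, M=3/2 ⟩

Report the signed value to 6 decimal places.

+0.377964  (= +√(1/7))

triangle: 0!·3!·4!/8! = 144/40320
(j±m)!: 1!·2!·4!·0!·5!·2! = 11520
prefactor² = (2J+1)·Δ·N² = 2304/7
  k=0: +1/(0!·0!·2!·4!·1!·0!) = 1/48
Σ = 1/48  ⇒  CG² = 2304/7·1/48² = 1/7
CG = +√(1/7) = +0.377964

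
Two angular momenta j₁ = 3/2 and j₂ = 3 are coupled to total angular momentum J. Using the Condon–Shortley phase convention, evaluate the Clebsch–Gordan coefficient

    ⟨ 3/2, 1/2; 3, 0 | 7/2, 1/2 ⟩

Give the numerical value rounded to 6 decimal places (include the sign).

+0.308607

triangle: 1!·2!·5!/9! = 240/362880
(j±m)!: 2!·1!·3!·3!·4!·3! = 10368
prefactor² = (2J+1)·Δ·N² = 384/7
  k=0: +1/(0!·1!·1!·3!·1!·2!) = 1/12
  k=1: −1/(1!·0!·0!·2!·2!·3!) = -1/24
Σ = 1/24  ⇒  CG² = 384/7·1/24² = 2/21
CG = +√(2/21) = +0.308607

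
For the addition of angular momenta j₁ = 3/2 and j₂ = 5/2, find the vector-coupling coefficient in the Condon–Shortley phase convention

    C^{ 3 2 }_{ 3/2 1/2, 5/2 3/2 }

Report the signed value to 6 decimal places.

−√(1/12) ≈ -0.288675

j₁+j₂−J=1  J+j₁−j₂=2  J−j₁+j₂=4  j₁+j₂+J+1=8
(j₁±m₁, j₂±m₂, J±M) = (2,1,4,1,5,1)
P² = 48
sum k=0..1:
  [0] +1/24 = 1/24
  [1] −1/12 = -1/12
S = -1/24
C² = P²·S² = 1/12 ; C = -0.288675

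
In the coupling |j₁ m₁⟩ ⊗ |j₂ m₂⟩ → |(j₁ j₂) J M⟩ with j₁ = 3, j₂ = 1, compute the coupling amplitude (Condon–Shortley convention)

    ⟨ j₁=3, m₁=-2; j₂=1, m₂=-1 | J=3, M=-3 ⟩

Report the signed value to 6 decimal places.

triangle: 1!·5!·1!/8! = 120/40320
(j±m)!: 1!·5!·0!·2!·0!·6! = 172800
prefactor² = (2J+1)·Δ·N² = 3600
  k=0: +1/(0!·1!·5!·0!·0!·1!) = 1/120
Σ = 1/120  ⇒  CG² = 3600·1/120² = 1/4
CG = +√(1/4) = +0.500000

+√(1/4) = +0.500000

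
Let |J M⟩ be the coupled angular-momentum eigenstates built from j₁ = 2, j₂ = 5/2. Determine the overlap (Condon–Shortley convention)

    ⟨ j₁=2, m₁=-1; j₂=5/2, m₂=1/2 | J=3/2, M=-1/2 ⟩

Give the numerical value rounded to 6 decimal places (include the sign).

√[4·3!1!2!/7! · 1!3!3!2!1!2!] = √(48/35)
  +(−1)^2/∏(2,1,1,1,0,1)! = 1/2  (running 1/2)
  +(−1)^3/∏(3,0,0,0,1,2)! = -1/12  (running 5/12)
⟨..|..⟩ = √(48/35)·(5/12) = +0.487950

+0.487950  (= +√(5/21))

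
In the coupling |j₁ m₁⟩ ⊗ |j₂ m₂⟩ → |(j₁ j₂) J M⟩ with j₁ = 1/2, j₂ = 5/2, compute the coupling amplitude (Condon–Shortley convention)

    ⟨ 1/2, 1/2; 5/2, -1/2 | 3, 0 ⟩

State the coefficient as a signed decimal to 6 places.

√[7·0!1!5!/7! · 1!0!2!3!3!3!] = √(72)
  +(−1)^0/∏(0,0,0,2,1,3)! = 1/12  (running 1/12)
⟨..|..⟩ = √(72)·(1/12) = +0.707107

+√(1/2) = +0.707107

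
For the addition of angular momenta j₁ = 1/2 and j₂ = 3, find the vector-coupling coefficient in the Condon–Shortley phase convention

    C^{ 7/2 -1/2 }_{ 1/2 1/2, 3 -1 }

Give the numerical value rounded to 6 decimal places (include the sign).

triangle: 0!·1!·6!/8! = 720/40320
(j±m)!: 1!·0!·2!·4!·3!·4! = 6912
prefactor² = (2J+1)·Δ·N² = 6912/7
  k=0: +1/(0!·0!·0!·2!·1!·4!) = 1/48
Σ = 1/48  ⇒  CG² = 6912/7·1/48² = 3/7
CG = +√(3/7) = +0.654654

+√(3/7) = +0.654654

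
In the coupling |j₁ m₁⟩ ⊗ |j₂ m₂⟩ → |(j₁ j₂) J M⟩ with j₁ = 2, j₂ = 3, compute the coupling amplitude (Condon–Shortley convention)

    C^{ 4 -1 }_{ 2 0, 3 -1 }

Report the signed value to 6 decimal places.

+0.327327

triangle: 1!×3!×5!/10! = 720/3628800
(j±m)!: 2!×2!×2!×4!×3!×5! = 138240
prefactor² = (2J+1)×Δ×N² = 1728/7
  k=0: +1/(0!×1!×2!×2!×1!×3!) = 1/24
  k=1: −1/(1!×0!×1!×1!×2!×4!) = -1/48
Σ = 1/48  ⇒  CG² = 1728/7×1/48² = 3/28
CG = +√(3/28) = +0.327327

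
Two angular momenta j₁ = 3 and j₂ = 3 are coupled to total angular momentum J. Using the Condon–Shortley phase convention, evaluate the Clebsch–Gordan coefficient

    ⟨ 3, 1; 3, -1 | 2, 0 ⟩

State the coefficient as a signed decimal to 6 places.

√[5·4!2!2!/9! · 4!2!2!4!2!2!] = √(256/21)
  +(−1)^0/∏(0,4,2,2,0,0)! = 1/96  (running 1/96)
  +(−1)^1/∏(1,3,1,1,1,1)! = -1/6  (running -5/32)
  +(−1)^2/∏(2,2,0,0,2,2)! = 1/16  (running -3/32)
⟨..|..⟩ = √(256/21)·(-3/32) = -0.327327

-0.327327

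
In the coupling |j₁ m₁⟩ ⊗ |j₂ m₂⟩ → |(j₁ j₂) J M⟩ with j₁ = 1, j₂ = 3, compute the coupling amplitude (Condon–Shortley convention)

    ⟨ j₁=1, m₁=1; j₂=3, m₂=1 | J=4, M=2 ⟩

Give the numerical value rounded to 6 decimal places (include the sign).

√[9·0!2!6!/9! · 2!0!4!2!6!2!] = √(34560/7)
  +(−1)^0/∏(0,0,0,4,2,2)! = 1/96  (running 1/96)
⟨..|..⟩ = √(34560/7)·(1/96) = +0.731925

+√(15/28) ≈ +0.731925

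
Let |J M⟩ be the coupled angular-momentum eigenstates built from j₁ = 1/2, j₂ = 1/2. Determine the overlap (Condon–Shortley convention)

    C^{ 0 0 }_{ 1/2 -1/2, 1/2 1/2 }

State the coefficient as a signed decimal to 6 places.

−√(1/2) = -0.707107

√[1·1!0!0!/2! · 0!1!1!0!0!0!] = √(1/2)
  +(−1)^1/∏(1,0,0,0,0,0)! = -1  (running -1)
⟨..|..⟩ = √(1/2)·(-1) = -0.707107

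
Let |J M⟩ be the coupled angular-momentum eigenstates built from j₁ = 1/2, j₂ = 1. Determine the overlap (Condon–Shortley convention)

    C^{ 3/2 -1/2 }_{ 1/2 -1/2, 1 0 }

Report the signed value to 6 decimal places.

j₁+j₂−J=0  J+j₁−j₂=1  J−j₁+j₂=2  j₁+j₂+J+1=4
(j₁±m₁, j₂±m₂, J±M) = (0,1,1,1,1,2)
P² = 2/3
sum k=0..0:
  [0] +1/1 = 1
S = 1
C² = P²·S² = 2/3 ; C = +0.816497

+√(2/3) = +0.816497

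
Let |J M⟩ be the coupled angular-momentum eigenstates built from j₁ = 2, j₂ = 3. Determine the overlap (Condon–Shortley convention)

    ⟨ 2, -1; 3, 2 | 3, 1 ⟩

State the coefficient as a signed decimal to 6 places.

+√(1/4) ≈ +0.500000

j₁+j₂−J=2  J+j₁−j₂=2  J−j₁+j₂=4  j₁+j₂+J+1=9
(j₁±m₁, j₂±m₂, J±M) = (1,3,5,1,4,2)
P² = 64
sum k=1..2:
  [1] −1/48 = -1/48
  [2] +1/12 = 1/12
S = 1/16
C² = P²·S² = 1/4 ; C = +0.500000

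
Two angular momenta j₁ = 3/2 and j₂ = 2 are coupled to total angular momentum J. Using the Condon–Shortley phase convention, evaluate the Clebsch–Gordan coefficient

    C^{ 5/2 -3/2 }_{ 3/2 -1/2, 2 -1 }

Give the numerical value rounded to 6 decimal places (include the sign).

√[6·1!2!3!/7! · 1!2!1!3!1!4!] = √(144/35)
  +(−1)^0/∏(0,1,2,1,0,2)! = 1/4  (running 1/4)
  +(−1)^1/∏(1,0,1,0,1,3)! = -1/6  (running 1/12)
⟨..|..⟩ = √(144/35)·(1/12) = +0.169031

+√(1/35) ≈ +0.169031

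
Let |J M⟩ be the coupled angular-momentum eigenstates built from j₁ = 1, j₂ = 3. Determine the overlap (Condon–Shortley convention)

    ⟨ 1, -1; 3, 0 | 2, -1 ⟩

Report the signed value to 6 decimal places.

triangle: 2!×0!×4!/7! = 48/5040
(j±m)!: 0!×2!×3!×3!×1!×3! = 432
prefactor² = (2J+1)×Δ×N² = 144/7
  k=2: +1/(2!×0!×0!×1!×0!×3!) = 1/12
Σ = 1/12  ⇒  CG² = 144/7×1/12² = 1/7
CG = +√(1/7) = +0.377964

+√(1/7) = +0.377964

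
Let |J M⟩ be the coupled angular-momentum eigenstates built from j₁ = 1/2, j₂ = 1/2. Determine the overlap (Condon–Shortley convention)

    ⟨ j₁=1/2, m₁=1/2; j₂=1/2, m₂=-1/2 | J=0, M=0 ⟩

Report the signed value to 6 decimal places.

+√(1/2) ≈ +0.707107

j₁+j₂−J=1  J+j₁−j₂=0  J−j₁+j₂=0  j₁+j₂+J+1=2
(j₁±m₁, j₂±m₂, J±M) = (1,0,0,1,0,0)
P² = 1/2
sum k=0..0:
  [0] +1/1 = 1
S = 1
C² = P²·S² = 1/2 ; C = +0.707107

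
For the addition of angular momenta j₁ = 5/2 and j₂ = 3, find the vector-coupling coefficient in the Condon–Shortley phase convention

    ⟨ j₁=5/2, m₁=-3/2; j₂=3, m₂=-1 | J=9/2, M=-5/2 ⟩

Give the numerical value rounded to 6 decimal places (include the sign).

triangle: 1!×4!×5!/11! = 2880/39916800
(j±m)!: 1!×4!×2!×4!×2!×7! = 11612160
prefactor² = (2J+1)×Δ×N² = 92160/11
  k=0: +1/(0!×1!×4!×2!×0!×3!) = 1/288
  k=1: −1/(1!×0!×3!×1!×1!×4!) = -1/144
Σ = -1/288  ⇒  CG² = 92160/11×(-1/288)² = 10/99
CG = −√(10/99) = -0.317821

−√(10/99) = -0.317821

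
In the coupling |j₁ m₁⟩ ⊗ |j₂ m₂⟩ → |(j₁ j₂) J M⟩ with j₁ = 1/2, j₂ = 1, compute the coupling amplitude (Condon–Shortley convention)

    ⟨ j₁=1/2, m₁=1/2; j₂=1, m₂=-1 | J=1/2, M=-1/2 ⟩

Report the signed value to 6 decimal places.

triangle: 1!·0!·1!/3! = 1/6
(j±m)!: 1!·0!·0!·2!·0!·1! = 2
prefactor² = (2J+1)·Δ·N² = 2/3
  k=0: +1/(0!·1!·0!·0!·0!·1!) = 1
Σ = 1  ⇒  CG² = 2/3·1² = 2/3
CG = +√(2/3) = +0.816497

+0.816497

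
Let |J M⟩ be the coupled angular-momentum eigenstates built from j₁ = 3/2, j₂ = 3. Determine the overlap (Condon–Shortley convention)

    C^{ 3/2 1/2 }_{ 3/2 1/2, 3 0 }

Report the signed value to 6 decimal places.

j₁+j₂−J=3  J+j₁−j₂=0  J−j₁+j₂=3  j₁+j₂+J+1=7
(j₁±m₁, j₂±m₂, J±M) = (2,1,3,3,2,1)
P² = 144/35
sum k=1..1:
  [1] −1/4 = -1/4
S = -1/4
C² = P²·S² = 9/35 ; C = -0.507093

-0.507093  (= −√(9/35))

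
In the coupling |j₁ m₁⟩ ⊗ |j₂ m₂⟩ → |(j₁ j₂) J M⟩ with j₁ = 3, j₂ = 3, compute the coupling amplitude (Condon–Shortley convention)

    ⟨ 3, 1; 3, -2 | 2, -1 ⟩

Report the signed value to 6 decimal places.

-0.422577

√[5·4!2!2!/9! · 4!2!1!5!1!3!] = √(320/7)
  +(−1)^0/∏(0,4,2,1,0,1)! = 1/48  (running 1/48)
  +(−1)^1/∏(1,3,1,0,1,2)! = -1/12  (running -1/16)
⟨..|..⟩ = √(320/7)·(-1/16) = -0.422577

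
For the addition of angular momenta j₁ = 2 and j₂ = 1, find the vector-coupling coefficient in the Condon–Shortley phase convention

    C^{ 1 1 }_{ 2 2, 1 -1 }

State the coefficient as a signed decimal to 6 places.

+√(3/5) = +0.774597

triangle: 2!·2!·0!/5! = 4/120
(j±m)!: 4!·0!·0!·2!·2!·0! = 96
prefactor² = (2J+1)·Δ·N² = 48/5
  k=0: +1/(0!·2!·0!·0!·2!·0!) = 1/4
Σ = 1/4  ⇒  CG² = 48/5·1/4² = 3/5
CG = +√(3/5) = +0.774597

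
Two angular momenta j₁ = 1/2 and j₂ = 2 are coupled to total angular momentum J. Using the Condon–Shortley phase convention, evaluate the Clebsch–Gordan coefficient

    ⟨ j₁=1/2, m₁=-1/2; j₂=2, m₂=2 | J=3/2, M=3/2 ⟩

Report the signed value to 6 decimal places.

triangle: 1!×0!×3!/5! = 6/120
(j±m)!: 0!×1!×4!×0!×3!×0! = 144
prefactor² = (2J+1)×Δ×N² = 144/5
  k=1: −1/(1!×0!×0!×3!×0!×0!) = -1/6
Σ = -1/6  ⇒  CG² = 144/5×(-1/6)² = 4/5
CG = −√(4/5) = -0.894427

−√(4/5) = -0.894427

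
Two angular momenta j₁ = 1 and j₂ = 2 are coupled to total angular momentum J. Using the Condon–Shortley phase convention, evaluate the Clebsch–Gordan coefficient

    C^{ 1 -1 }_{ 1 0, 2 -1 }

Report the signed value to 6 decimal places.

√[3·2!0!2!/5! · 1!1!1!3!0!2!] = √(6/5)
  +(−1)^1/∏(1,1,0,0,0,2)! = -1/2  (running -1/2)
⟨..|..⟩ = √(6/5)·(-1/2) = -0.547723

−√(3/10) = -0.547723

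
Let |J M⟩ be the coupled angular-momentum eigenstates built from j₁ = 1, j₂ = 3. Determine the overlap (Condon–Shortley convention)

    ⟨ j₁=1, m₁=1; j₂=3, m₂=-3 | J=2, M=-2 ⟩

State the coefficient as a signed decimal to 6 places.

+0.845154

√[5·2!0!4!/7! · 2!0!0!6!0!4!] = √(11520/7)
  +(−1)^0/∏(0,2,0,0,0,4)! = 1/48  (running 1/48)
⟨..|..⟩ = √(11520/7)·(1/48) = +0.845154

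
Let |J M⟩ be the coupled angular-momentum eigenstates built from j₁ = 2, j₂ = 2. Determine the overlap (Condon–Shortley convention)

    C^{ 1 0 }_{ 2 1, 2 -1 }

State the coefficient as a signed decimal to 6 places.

−√(1/10) ≈ -0.316228

√[3·3!1!1!/6! · 3!1!1!3!1!1!] = √(9/10)
  +(−1)^0/∏(0,3,1,1,0,0)! = 1/6  (running 1/6)
  +(−1)^1/∏(1,2,0,0,1,1)! = -1/2  (running -1/3)
⟨..|..⟩ = √(9/10)·(-1/3) = -0.316228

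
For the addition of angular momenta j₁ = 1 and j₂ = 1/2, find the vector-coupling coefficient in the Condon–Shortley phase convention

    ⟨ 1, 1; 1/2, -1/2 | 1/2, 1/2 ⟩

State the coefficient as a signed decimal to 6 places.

+0.816497  (= +√(2/3))

j₁+j₂−J=1  J+j₁−j₂=1  J−j₁+j₂=0  j₁+j₂+J+1=3
(j₁±m₁, j₂±m₂, J±M) = (2,0,0,1,1,0)
P² = 2/3
sum k=0..0:
  [0] +1/1 = 1
S = 1
C² = P²·S² = 2/3 ; C = +0.816497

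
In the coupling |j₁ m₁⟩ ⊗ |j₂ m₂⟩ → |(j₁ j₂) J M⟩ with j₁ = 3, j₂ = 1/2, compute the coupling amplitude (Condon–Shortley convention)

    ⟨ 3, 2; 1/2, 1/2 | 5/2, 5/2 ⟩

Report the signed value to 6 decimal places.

triangle: 1!·5!·0!/7! = 120/5040
(j±m)!: 5!·1!·1!·0!·5!·0! = 14400
prefactor² = (2J+1)·Δ·N² = 14400/7
  k=1: −1/(1!·0!·0!·0!·5!·0!) = -1/120
Σ = -1/120  ⇒  CG² = 14400/7·(-1/120)² = 1/7
CG = −√(1/7) = -0.377964

-0.377964  (= −√(1/7))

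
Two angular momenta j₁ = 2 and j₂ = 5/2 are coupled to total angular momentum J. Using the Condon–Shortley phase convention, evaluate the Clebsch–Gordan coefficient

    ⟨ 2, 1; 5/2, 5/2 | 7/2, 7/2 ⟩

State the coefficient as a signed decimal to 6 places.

j₁+j₂−J=1  J+j₁−j₂=3  J−j₁+j₂=4  j₁+j₂+J+1=9
(j₁±m₁, j₂±m₂, J±M) = (3,1,5,0,7,0)
P² = 11520
sum k=1..1:
  [1] −1/144 = -1/144
S = -1/144
C² = P²·S² = 5/9 ; C = -0.745356

-0.745356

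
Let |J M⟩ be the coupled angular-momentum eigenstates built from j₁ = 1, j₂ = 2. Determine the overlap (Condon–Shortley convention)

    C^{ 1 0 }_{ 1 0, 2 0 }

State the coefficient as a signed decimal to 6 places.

-0.632456

j₁+j₂−J=2  J+j₁−j₂=0  J−j₁+j₂=2  j₁+j₂+J+1=5
(j₁±m₁, j₂±m₂, J±M) = (1,1,2,2,1,1)
P² = 2/5
sum k=1..1:
  [1] −1/1 = -1
S = -1
C² = P²·S² = 2/5 ; C = -0.632456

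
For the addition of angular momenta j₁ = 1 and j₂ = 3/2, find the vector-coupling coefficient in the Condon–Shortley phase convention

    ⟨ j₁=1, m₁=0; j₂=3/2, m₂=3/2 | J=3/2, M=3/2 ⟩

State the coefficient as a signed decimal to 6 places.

j₁+j₂−J=1  J+j₁−j₂=1  J−j₁+j₂=2  j₁+j₂+J+1=5
(j₁±m₁, j₂±m₂, J±M) = (1,1,3,0,3,0)
P² = 12/5
sum k=1..1:
  [1] −1/2 = -1/2
S = -1/2
C² = P²·S² = 3/5 ; C = -0.774597

-0.774597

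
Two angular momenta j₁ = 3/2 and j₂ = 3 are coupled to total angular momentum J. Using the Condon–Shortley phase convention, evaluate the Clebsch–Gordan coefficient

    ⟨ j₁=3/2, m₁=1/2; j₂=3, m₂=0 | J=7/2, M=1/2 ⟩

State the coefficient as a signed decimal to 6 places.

+√(2/21) ≈ +0.308607

√[8·1!2!5!/9! · 2!1!3!3!4!3!] = √(384/7)
  +(−1)^0/∏(0,1,1,3,1,2)! = 1/12  (running 1/12)
  +(−1)^1/∏(1,0,0,2,2,3)! = -1/24  (running 1/24)
⟨..|..⟩ = √(384/7)·(1/24) = +0.308607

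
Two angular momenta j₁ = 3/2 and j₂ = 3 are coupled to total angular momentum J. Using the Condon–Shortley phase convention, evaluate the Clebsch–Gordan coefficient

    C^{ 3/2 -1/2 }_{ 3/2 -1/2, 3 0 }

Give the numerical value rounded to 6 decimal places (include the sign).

triangle: 3!×0!×3!/7! = 36/5040
(j±m)!: 1!×2!×3!×3!×1!×2! = 144
prefactor² = (2J+1)×Δ×N² = 144/35
  k=2: +1/(2!×1!×0!×1!×0!×2!) = 1/4
Σ = 1/4  ⇒  CG² = 144/35×1/4² = 9/35
CG = +√(9/35) = +0.507093

+0.507093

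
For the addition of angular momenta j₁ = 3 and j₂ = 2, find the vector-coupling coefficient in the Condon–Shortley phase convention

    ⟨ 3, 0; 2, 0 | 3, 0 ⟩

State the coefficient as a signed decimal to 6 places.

√[7·2!4!2!/9! · 3!3!2!2!3!3!] = √(48/5)
  +(−1)^0/∏(0,2,3,2,1,0)! = 1/24  (running 1/24)
  +(−1)^1/∏(1,1,2,1,2,1)! = -1/4  (running -5/24)
  +(−1)^2/∏(2,0,1,0,3,2)! = 1/24  (running -1/6)
⟨..|..⟩ = √(48/5)·(-1/6) = -0.516398

-0.516398  (= −√(4/15))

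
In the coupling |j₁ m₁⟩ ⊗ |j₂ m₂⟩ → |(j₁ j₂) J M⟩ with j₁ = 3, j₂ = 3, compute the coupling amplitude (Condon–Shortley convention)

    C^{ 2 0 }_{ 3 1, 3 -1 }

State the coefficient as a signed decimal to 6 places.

-0.327327

√[5·4!2!2!/9! · 4!2!2!4!2!2!] = √(256/21)
  +(−1)^0/∏(0,4,2,2,0,0)! = 1/96  (running 1/96)
  +(−1)^1/∏(1,3,1,1,1,1)! = -1/6  (running -5/32)
  +(−1)^2/∏(2,2,0,0,2,2)! = 1/16  (running -3/32)
⟨..|..⟩ = √(256/21)·(-3/32) = -0.327327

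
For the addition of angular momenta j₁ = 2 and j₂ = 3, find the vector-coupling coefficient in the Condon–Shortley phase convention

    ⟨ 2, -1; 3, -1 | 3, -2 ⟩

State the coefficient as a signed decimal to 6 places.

-0.500000  (= −√(1/4))

√[7·2!2!4!/9! · 1!3!2!4!1!5!] = √(64)
  +(−1)^1/∏(1,1,2,1,0,3)! = -1/12  (running -1/12)
  +(−1)^2/∏(2,0,1,0,1,4)! = 1/48  (running -1/16)
⟨..|..⟩ = √(64)·(-1/16) = -0.500000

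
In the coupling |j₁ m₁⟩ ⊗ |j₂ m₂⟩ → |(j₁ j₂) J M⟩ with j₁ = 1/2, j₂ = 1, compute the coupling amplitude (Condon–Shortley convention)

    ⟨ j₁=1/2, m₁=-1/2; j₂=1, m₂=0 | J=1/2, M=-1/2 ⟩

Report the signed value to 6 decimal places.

j₁+j₂−J=1  J+j₁−j₂=0  J−j₁+j₂=1  j₁+j₂+J+1=3
(j₁±m₁, j₂±m₂, J±M) = (0,1,1,1,0,1)
P² = 1/3
sum k=1..1:
  [1] −1/1 = -1
S = -1
C² = P²·S² = 1/3 ; C = -0.577350

−√(1/3) = -0.577350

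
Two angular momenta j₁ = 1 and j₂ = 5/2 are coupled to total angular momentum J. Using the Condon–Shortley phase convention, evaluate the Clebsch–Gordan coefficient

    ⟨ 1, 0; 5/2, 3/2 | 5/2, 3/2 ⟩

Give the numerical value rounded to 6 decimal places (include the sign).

triangle: 1!·1!·4!/7! = 24/5040
(j±m)!: 1!·1!·4!·1!·4!·1! = 576
prefactor² = (2J+1)·Δ·N² = 576/35
  k=0: +1/(0!·1!·1!·4!·0!·0!) = 1/24
  k=1: −1/(1!·0!·0!·3!·1!·1!) = -1/6
Σ = -1/8  ⇒  CG² = 576/35·(-1/8)² = 9/35
CG = −√(9/35) = -0.507093

−√(9/35) = -0.507093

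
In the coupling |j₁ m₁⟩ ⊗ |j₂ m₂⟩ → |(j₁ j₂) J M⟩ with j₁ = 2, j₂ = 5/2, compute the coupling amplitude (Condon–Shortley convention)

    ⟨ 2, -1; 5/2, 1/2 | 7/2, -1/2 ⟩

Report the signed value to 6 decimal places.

−√(14/45) ≈ -0.557773

j₁+j₂−J=1  J+j₁−j₂=3  J−j₁+j₂=4  j₁+j₂+J+1=9
(j₁±m₁, j₂±m₂, J±M) = (1,3,3,2,3,4)
P² = 1152/35
sum k=0..1:
  [0] +1/36 = 1/36
  [1] −1/8 = -1/8
S = -7/72
C² = P²·S² = 14/45 ; C = -0.557773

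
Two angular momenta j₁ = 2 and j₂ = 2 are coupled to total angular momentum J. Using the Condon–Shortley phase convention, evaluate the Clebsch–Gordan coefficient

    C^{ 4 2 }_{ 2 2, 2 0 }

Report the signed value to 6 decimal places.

+√(3/14) = +0.462910

j₁+j₂−J=0  J+j₁−j₂=4  J−j₁+j₂=4  j₁+j₂+J+1=9
(j₁±m₁, j₂±m₂, J±M) = (4,0,2,2,6,2)
P² = 13824/7
sum k=0..0:
  [0] +1/96 = 1/96
S = 1/96
C² = P²·S² = 3/14 ; C = +0.462910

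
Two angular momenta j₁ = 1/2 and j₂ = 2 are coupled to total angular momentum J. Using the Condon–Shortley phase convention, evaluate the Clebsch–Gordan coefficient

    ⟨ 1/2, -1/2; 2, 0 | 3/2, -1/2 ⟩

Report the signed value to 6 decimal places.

j₁+j₂−J=1  J+j₁−j₂=0  J−j₁+j₂=3  j₁+j₂+J+1=5
(j₁±m₁, j₂±m₂, J±M) = (0,1,2,2,1,2)
P² = 8/5
sum k=1..1:
  [1] −1/2 = -1/2
S = -1/2
C² = P²·S² = 2/5 ; C = -0.632456

−√(2/5) = -0.632456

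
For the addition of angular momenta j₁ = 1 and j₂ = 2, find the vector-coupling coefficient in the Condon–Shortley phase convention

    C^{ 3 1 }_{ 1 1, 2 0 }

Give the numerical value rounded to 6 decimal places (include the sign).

triangle: 0!*2!*4!/7! = 48/5040
(j±m)!: 2!*0!*2!*2!*4!*2! = 384
prefactor² = (2J+1)*Δ*N² = 128/5
  k=0: +1/(0!*0!*0!*2!*2!*2!) = 1/8
Σ = 1/8  ⇒  CG² = 128/5*1/8² = 2/5
CG = +√(2/5) = +0.632456

+0.632456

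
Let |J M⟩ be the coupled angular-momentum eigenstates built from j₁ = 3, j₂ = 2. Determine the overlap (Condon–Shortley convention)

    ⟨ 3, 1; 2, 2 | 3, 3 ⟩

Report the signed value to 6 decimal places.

+0.408248

√[7·2!4!2!/9! · 4!2!4!0!6!0!] = √(1536)
  +(−1)^2/∏(2,0,0,2,4,0)! = 1/96  (running 1/96)
⟨..|..⟩ = √(1536)·(1/96) = +0.408248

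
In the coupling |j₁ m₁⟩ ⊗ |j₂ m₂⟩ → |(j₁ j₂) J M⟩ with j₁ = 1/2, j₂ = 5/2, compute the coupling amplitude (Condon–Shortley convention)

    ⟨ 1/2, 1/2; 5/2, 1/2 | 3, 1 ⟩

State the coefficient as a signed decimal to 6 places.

+√(2/3) = +0.816497

triangle: 0!·1!·5!/7! = 120/5040
(j±m)!: 1!·0!·3!·2!·4!·2! = 576
prefactor² = (2J+1)·Δ·N² = 96
  k=0: +1/(0!·0!·0!·3!·1!·2!) = 1/12
Σ = 1/12  ⇒  CG² = 96·1/12² = 2/3
CG = +√(2/3) = +0.816497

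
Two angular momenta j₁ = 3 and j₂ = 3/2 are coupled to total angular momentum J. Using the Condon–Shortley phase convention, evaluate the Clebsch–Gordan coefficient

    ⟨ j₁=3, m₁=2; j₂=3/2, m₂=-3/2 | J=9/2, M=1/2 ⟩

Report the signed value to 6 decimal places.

j₁+j₂−J=0  J+j₁−j₂=6  J−j₁+j₂=3  j₁+j₂+J+1=10
(j₁±m₁, j₂±m₂, J±M) = (5,1,0,3,5,4)
P² = 172800/7
sum k=0..0:
  [0] +1/720 = 1/720
S = 1/720
C² = P²·S² = 1/21 ; C = +0.218218

+√(1/21) ≈ +0.218218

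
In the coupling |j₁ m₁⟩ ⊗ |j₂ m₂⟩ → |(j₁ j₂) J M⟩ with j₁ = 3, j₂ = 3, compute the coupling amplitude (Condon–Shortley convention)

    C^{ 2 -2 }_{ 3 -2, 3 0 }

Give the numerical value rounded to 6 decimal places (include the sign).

triangle: 4!×2!×2!/9! = 96/362880
(j±m)!: 1!×5!×3!×3!×0!×4! = 103680
prefactor² = (2J+1)×Δ×N² = 960/7
  k=3: −1/(3!×1!×2!×0!×0!×2!) = -1/24
Σ = -1/24  ⇒  CG² = 960/7×(-1/24)² = 5/21
CG = −√(5/21) = -0.487950

-0.487950  (= −√(5/21))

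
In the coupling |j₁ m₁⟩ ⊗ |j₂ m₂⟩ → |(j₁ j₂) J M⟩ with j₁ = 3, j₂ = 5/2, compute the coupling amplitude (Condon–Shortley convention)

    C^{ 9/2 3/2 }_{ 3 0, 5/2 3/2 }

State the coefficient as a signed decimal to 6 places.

triangle: 1!·5!·4!/11! = 2880/39916800
(j±m)!: 3!·3!·4!·1!·6!·3! = 3732480
prefactor² = (2J+1)·Δ·N² = 207360/77
  k=0: +1/(0!·1!·3!·4!·2!·0!) = 1/288
  k=1: −1/(1!·0!·2!·3!·3!·1!) = -1/72
Σ = -1/96  ⇒  CG² = 207360/77·(-1/96)² = 45/154
CG = −√(45/154) = -0.540562

−√(45/154) = -0.540562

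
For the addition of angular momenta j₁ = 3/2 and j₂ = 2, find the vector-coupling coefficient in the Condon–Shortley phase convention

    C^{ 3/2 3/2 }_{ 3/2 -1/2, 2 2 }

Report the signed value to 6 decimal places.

j₁+j₂−J=2  J+j₁−j₂=1  J−j₁+j₂=2  j₁+j₂+J+1=6
(j₁±m₁, j₂±m₂, J±M) = (1,2,4,0,3,0)
P² = 32/5
sum k=2..2:
  [2] +1/4 = 1/4
S = 1/4
C² = P²·S² = 2/5 ; C = +0.632456

+0.632456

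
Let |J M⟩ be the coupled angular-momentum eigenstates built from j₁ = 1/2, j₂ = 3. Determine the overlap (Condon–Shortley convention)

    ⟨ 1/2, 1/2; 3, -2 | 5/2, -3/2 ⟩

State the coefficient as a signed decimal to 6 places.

+0.845154

triangle: 1!·0!·5!/7! = 120/5040
(j±m)!: 1!·0!·1!·5!·1!·4! = 2880
prefactor² = (2J+1)·Δ·N² = 2880/7
  k=0: +1/(0!·1!·0!·1!·0!·4!) = 1/24
Σ = 1/24  ⇒  CG² = 2880/7·1/24² = 5/7
CG = +√(5/7) = +0.845154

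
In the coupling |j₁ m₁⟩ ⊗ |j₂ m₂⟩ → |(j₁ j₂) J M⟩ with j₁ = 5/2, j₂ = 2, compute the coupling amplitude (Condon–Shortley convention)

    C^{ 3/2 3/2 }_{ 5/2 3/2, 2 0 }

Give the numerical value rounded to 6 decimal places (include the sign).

−√(12/35) = -0.585540

j₁+j₂−J=3  J+j₁−j₂=2  J−j₁+j₂=1  j₁+j₂+J+1=7
(j₁±m₁, j₂±m₂, J±M) = (4,1,2,2,3,0)
P² = 192/35
sum k=1..1:
  [1] −1/4 = -1/4
S = -1/4
C² = P²·S² = 12/35 ; C = -0.585540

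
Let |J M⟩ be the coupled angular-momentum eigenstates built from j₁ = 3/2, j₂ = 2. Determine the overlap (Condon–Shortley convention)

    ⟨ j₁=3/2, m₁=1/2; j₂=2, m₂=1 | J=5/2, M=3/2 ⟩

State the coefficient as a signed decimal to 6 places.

−√(1/35) = -0.169031

triangle: 1!*2!*3!/7! = 12/5040
(j±m)!: 2!*1!*3!*1!*4!*1! = 288
prefactor² = (2J+1)*Δ*N² = 144/35
  k=0: +1/(0!*1!*1!*3!*1!*0!) = 1/6
  k=1: −1/(1!*0!*0!*2!*2!*1!) = -1/4
Σ = -1/12  ⇒  CG² = 144/35*(-1/12)² = 1/35
CG = −√(1/35) = -0.169031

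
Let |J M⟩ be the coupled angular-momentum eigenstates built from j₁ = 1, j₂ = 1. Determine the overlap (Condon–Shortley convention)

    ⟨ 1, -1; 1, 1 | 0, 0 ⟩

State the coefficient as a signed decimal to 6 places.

+√(1/3) = +0.577350

√[1·2!0!0!/3! · 0!2!2!0!0!0!] = √(4/3)
  +(−1)^2/∏(2,0,0,0,0,0)! = 1/2  (running 1/2)
⟨..|..⟩ = √(4/3)·(1/2) = +0.577350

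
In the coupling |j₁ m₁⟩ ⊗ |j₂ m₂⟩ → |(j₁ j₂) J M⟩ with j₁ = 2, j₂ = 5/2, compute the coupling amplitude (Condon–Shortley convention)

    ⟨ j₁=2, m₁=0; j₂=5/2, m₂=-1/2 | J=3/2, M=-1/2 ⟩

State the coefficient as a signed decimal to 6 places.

−√(2/35) ≈ -0.239046

√[4·3!1!2!/7! · 2!2!2!3!1!2!] = √(32/35)
  +(−1)^1/∏(1,2,1,1,0,1)! = -1/2  (running -1/2)
  +(−1)^2/∏(2,1,0,0,1,2)! = 1/4  (running -1/4)
⟨..|..⟩ = √(32/35)·(-1/4) = -0.239046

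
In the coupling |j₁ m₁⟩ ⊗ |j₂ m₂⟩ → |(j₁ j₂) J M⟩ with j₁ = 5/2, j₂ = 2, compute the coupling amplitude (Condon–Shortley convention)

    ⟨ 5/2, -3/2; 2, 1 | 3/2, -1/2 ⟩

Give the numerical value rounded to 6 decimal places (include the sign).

triangle: 3!·2!·1!/7! = 12/5040
(j±m)!: 1!·4!·3!·1!·1!·2! = 288
prefactor² = (2J+1)·Δ·N² = 96/35
  k=2: +1/(2!·1!·2!·1!·0!·0!) = 1/4
  k=3: −1/(3!·0!·1!·0!·1!·1!) = -1/6
Σ = 1/12  ⇒  CG² = 96/35·1/12² = 2/105
CG = +√(2/105) = +0.138013

+√(2/105) = +0.138013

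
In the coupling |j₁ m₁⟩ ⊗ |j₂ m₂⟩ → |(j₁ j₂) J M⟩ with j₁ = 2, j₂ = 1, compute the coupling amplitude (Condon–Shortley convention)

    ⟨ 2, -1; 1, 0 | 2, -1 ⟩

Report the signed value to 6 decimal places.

√[5·1!3!1!/6! · 1!3!1!1!1!3!] = √(3/2)
  +(−1)^0/∏(0,1,3,1,0,0)! = 1/6  (running 1/6)
  +(−1)^1/∏(1,0,2,0,1,1)! = -1/2  (running -1/3)
⟨..|..⟩ = √(3/2)·(-1/3) = -0.408248

-0.408248  (= −√(1/6))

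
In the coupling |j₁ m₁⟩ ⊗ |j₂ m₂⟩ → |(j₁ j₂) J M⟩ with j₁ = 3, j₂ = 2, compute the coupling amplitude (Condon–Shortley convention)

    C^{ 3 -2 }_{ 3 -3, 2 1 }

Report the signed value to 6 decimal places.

+0.645497

√[7·2!4!2!/9! · 0!6!3!1!1!5!] = √(960)
  +(−1)^2/∏(2,0,4,1,0,1)! = 1/48  (running 1/48)
⟨..|..⟩ = √(960)·(1/48) = +0.645497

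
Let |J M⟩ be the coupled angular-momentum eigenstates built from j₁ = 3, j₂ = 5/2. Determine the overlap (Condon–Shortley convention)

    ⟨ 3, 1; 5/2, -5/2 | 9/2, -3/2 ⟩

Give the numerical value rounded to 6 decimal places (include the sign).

+0.465242  (= +√(50/231))

j₁+j₂−J=1  J+j₁−j₂=5  J−j₁+j₂=4  j₁+j₂+J+1=11
(j₁±m₁, j₂±m₂, J±M) = (4,2,0,5,3,6)
P² = 1382400/77
sum k=0..0:
  [0] +1/288 = 1/288
S = 1/288
C² = P²·S² = 50/231 ; C = +0.465242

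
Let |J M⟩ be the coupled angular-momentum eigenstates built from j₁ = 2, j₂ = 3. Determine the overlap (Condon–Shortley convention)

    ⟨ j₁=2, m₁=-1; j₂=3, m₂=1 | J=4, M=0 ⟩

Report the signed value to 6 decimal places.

√[9·1!3!5!/10! · 1!3!4!2!4!4!] = √(10368/35)
  +(−1)^0/∏(0,1,3,4,0,1)! = 1/144  (running 1/144)
  +(−1)^1/∏(1,0,2,3,1,2)! = -1/24  (running -5/144)
⟨..|..⟩ = √(10368/35)·(-5/144) = -0.597614

-0.597614  (= −√(5/14))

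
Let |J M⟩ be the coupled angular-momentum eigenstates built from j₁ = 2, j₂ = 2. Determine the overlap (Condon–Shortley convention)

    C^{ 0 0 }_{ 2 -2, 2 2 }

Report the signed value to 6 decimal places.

√[1·4!0!0!/5! · 0!4!4!0!0!0!] = √(576/5)
  +(−1)^4/∏(4,0,0,0,0,0)! = 1/24  (running 1/24)
⟨..|..⟩ = √(576/5)·(1/24) = +0.447214

+0.447214  (= +√(1/5))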